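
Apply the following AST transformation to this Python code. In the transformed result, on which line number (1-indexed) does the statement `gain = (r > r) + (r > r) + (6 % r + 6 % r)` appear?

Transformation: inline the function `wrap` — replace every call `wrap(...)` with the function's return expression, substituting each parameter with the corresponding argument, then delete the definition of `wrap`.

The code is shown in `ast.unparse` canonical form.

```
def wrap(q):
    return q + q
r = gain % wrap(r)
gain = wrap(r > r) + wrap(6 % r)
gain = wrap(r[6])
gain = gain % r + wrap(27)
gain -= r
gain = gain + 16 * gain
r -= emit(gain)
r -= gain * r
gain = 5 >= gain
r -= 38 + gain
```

2

Transformed code:
r = gain % (r + r)
gain = (r > r) + (r > r) + (6 % r + 6 % r)
gain = r[6] + r[6]
gain = gain % r + (27 + 27)
gain -= r
gain = gain + 16 * gain
r -= emit(gain)
r -= gain * r
gain = 5 >= gain
r -= 38 + gain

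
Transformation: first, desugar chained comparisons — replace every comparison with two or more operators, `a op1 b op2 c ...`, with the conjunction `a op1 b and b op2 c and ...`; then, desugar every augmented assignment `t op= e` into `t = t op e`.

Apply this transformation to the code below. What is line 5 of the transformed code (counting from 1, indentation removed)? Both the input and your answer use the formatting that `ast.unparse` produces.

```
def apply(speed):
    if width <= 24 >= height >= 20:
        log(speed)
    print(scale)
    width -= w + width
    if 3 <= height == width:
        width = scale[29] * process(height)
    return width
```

Transformed code:
def apply(speed):
    if width <= 24 and 24 >= height and (height >= 20):
        log(speed)
    print(scale)
    width = width - (w + width)
    if 3 <= height and height == width:
        width = scale[29] * process(height)
    return width

width = width - (w + width)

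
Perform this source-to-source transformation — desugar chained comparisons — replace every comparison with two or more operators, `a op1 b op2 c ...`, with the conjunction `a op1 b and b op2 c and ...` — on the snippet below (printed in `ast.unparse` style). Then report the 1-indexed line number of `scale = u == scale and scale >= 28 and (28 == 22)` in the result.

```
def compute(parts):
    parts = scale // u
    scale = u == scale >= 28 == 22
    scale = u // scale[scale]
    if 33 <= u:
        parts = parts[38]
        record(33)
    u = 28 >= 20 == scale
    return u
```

3

Transformed code:
def compute(parts):
    parts = scale // u
    scale = u == scale and scale >= 28 and (28 == 22)
    scale = u // scale[scale]
    if 33 <= u:
        parts = parts[38]
        record(33)
    u = 28 >= 20 and 20 == scale
    return u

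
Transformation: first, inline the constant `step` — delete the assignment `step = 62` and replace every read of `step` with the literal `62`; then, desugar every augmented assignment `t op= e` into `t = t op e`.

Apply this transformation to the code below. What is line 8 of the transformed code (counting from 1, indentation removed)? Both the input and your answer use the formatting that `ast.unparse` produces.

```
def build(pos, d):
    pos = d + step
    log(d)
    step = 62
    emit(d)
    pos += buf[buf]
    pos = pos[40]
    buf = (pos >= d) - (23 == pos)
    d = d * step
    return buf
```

d = d * 62

Transformed code:
def build(pos, d):
    pos = d + 62
    log(d)
    emit(d)
    pos = pos + buf[buf]
    pos = pos[40]
    buf = (pos >= d) - (23 == pos)
    d = d * 62
    return buf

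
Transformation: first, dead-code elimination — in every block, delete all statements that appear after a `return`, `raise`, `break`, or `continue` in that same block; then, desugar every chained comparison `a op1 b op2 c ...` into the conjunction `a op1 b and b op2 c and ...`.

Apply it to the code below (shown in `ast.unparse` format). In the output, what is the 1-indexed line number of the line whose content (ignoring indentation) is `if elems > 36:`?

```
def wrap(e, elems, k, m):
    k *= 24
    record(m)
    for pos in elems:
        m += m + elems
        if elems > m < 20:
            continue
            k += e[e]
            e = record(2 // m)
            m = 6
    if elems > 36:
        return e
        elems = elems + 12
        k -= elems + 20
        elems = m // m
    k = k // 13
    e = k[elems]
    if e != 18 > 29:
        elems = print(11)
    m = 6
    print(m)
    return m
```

Transformed code:
def wrap(e, elems, k, m):
    k *= 24
    record(m)
    for pos in elems:
        m += m + elems
        if elems > m and m < 20:
            continue
    if elems > 36:
        return e
    k = k // 13
    e = k[elems]
    if e != 18 and 18 > 29:
        elems = print(11)
    m = 6
    print(m)
    return m

8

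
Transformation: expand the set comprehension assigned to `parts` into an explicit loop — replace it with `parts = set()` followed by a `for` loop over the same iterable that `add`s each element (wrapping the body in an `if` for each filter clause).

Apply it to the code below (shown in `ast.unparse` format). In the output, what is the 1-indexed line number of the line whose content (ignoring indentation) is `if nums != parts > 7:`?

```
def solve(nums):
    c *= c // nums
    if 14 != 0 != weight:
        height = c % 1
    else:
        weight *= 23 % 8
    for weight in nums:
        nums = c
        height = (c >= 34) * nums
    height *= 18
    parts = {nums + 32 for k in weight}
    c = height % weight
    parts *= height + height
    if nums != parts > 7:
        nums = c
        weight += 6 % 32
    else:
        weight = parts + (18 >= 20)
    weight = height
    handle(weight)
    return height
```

16

Transformed code:
def solve(nums):
    c *= c // nums
    if 14 != 0 != weight:
        height = c % 1
    else:
        weight *= 23 % 8
    for weight in nums:
        nums = c
        height = (c >= 34) * nums
    height *= 18
    parts = set()
    for k in weight:
        parts.add(nums + 32)
    c = height % weight
    parts *= height + height
    if nums != parts > 7:
        nums = c
        weight += 6 % 32
    else:
        weight = parts + (18 >= 20)
    weight = height
    handle(weight)
    return height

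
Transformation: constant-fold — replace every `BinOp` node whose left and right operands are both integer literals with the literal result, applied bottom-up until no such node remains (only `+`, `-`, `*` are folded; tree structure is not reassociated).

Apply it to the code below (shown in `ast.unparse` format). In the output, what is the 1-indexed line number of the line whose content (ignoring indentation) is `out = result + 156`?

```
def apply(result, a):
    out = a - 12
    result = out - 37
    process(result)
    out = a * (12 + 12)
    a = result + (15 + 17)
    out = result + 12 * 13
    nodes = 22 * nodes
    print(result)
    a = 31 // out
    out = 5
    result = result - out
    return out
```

Transformed code:
def apply(result, a):
    out = a - 12
    result = out - 37
    process(result)
    out = a * 24
    a = result + 32
    out = result + 156
    nodes = 22 * nodes
    print(result)
    a = 31 // out
    out = 5
    result = result - out
    return out

7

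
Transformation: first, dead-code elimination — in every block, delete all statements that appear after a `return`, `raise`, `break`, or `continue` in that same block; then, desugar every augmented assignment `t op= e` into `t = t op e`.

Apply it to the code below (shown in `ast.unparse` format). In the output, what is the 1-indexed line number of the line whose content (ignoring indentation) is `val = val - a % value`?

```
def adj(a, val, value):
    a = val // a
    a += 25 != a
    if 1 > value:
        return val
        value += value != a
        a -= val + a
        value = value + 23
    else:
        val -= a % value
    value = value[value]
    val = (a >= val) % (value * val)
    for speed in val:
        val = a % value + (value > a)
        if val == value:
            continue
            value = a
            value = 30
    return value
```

Transformed code:
def adj(a, val, value):
    a = val // a
    a = a + (25 != a)
    if 1 > value:
        return val
    else:
        val = val - a % value
    value = value[value]
    val = (a >= val) % (value * val)
    for speed in val:
        val = a % value + (value > a)
        if val == value:
            continue
    return value

7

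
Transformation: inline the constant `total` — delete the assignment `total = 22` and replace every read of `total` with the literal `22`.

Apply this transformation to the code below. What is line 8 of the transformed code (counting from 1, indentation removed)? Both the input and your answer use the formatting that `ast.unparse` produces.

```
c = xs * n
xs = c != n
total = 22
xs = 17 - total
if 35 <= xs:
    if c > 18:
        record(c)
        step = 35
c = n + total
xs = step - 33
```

Transformed code:
c = xs * n
xs = c != n
xs = 17 - 22
if 35 <= xs:
    if c > 18:
        record(c)
        step = 35
c = n + 22
xs = step - 33

c = n + 22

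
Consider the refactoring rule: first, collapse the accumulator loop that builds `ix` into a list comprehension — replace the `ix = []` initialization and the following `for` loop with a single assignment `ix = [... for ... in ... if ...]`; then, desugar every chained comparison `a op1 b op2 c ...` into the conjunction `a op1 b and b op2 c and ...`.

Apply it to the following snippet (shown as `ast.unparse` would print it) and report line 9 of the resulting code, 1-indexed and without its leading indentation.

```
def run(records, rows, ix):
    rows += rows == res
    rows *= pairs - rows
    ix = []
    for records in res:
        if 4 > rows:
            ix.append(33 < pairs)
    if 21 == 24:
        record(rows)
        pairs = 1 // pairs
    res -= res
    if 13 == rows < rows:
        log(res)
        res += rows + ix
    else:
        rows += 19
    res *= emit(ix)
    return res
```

if 13 == rows and rows < rows:

Transformed code:
def run(records, rows, ix):
    rows += rows == res
    rows *= pairs - rows
    ix = [33 < pairs for records in res if 4 > rows]
    if 21 == 24:
        record(rows)
        pairs = 1 // pairs
    res -= res
    if 13 == rows and rows < rows:
        log(res)
        res += rows + ix
    else:
        rows += 19
    res *= emit(ix)
    return res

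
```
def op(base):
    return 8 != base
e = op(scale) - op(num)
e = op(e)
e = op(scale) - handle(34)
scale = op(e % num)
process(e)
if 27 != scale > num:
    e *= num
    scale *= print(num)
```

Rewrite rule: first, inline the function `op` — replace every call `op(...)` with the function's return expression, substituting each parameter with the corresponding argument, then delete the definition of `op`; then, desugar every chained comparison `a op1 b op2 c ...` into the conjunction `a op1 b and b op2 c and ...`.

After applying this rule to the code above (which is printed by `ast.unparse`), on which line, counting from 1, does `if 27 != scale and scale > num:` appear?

6

Transformed code:
e = (8 != scale) - (8 != num)
e = 8 != e
e = (8 != scale) - handle(34)
scale = 8 != e % num
process(e)
if 27 != scale and scale > num:
    e *= num
    scale *= print(num)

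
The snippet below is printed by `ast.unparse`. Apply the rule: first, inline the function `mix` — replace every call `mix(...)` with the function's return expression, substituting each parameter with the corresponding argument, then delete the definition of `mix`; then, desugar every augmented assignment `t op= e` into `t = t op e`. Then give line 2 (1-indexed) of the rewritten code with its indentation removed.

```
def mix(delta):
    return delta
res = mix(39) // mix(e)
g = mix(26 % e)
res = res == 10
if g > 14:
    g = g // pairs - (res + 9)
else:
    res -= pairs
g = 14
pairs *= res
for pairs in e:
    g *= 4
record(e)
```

g = 26 % e

Transformed code:
res = 39 // e
g = 26 % e
res = res == 10
if g > 14:
    g = g // pairs - (res + 9)
else:
    res = res - pairs
g = 14
pairs = pairs * res
for pairs in e:
    g = g * 4
record(e)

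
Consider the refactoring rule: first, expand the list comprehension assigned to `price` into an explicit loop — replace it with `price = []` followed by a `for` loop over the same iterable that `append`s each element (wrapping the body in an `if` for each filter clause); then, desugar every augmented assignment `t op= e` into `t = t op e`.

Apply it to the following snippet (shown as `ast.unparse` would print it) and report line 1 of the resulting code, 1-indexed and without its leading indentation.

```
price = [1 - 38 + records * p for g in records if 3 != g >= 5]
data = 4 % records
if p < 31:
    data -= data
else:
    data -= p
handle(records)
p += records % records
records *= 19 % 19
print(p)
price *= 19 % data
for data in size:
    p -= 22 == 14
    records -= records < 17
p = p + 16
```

Transformed code:
price = []
for g in records:
    if 3 != g >= 5:
        price.append(1 - 38 + records * p)
data = 4 % records
if p < 31:
    data = data - data
else:
    data = data - p
handle(records)
p = p + records % records
records = records * (19 % 19)
print(p)
price = price * (19 % data)
for data in size:
    p = p - (22 == 14)
    records = records - (records < 17)
p = p + 16

price = []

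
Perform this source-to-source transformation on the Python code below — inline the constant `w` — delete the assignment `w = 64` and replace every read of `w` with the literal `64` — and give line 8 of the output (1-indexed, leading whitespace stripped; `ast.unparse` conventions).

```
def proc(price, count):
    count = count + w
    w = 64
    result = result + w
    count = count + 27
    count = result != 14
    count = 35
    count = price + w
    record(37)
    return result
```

Transformed code:
def proc(price, count):
    count = count + 64
    result = result + 64
    count = count + 27
    count = result != 14
    count = 35
    count = price + 64
    record(37)
    return result

record(37)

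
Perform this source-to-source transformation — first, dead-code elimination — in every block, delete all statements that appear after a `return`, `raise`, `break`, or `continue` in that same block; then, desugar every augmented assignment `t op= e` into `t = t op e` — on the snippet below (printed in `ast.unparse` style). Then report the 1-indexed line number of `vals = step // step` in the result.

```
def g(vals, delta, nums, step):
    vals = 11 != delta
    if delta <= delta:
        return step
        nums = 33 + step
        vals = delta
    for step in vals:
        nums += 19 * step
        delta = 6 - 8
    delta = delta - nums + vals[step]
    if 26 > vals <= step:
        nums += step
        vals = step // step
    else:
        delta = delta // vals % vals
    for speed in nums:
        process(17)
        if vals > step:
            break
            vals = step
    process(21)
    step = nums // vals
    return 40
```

11

Transformed code:
def g(vals, delta, nums, step):
    vals = 11 != delta
    if delta <= delta:
        return step
    for step in vals:
        nums = nums + 19 * step
        delta = 6 - 8
    delta = delta - nums + vals[step]
    if 26 > vals <= step:
        nums = nums + step
        vals = step // step
    else:
        delta = delta // vals % vals
    for speed in nums:
        process(17)
        if vals > step:
            break
    process(21)
    step = nums // vals
    return 40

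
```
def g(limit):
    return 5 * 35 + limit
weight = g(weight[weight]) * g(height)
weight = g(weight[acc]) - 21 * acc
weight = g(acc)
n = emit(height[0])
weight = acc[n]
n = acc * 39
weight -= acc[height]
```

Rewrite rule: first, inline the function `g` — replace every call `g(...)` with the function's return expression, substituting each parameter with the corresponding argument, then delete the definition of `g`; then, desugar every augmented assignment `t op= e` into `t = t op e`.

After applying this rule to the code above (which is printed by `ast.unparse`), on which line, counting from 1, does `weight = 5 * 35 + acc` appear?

3

Transformed code:
weight = (5 * 35 + weight[weight]) * (5 * 35 + height)
weight = 5 * 35 + weight[acc] - 21 * acc
weight = 5 * 35 + acc
n = emit(height[0])
weight = acc[n]
n = acc * 39
weight = weight - acc[height]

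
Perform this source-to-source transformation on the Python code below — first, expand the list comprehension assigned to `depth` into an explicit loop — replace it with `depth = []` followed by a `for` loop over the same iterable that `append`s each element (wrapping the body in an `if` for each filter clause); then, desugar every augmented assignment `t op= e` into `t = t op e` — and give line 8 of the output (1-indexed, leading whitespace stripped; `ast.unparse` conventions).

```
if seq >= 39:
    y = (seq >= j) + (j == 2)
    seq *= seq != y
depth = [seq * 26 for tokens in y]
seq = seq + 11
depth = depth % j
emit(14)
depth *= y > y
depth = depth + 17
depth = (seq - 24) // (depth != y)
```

depth = depth % j

Transformed code:
if seq >= 39:
    y = (seq >= j) + (j == 2)
    seq = seq * (seq != y)
depth = []
for tokens in y:
    depth.append(seq * 26)
seq = seq + 11
depth = depth % j
emit(14)
depth = depth * (y > y)
depth = depth + 17
depth = (seq - 24) // (depth != y)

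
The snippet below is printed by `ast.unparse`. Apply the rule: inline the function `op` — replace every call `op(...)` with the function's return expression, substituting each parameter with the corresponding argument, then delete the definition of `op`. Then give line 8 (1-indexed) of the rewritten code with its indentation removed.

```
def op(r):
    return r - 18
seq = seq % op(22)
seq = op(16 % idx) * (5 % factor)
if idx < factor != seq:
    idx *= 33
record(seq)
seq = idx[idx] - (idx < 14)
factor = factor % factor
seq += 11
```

Transformed code:
seq = seq % (22 - 18)
seq = (16 % idx - 18) * (5 % factor)
if idx < factor != seq:
    idx *= 33
record(seq)
seq = idx[idx] - (idx < 14)
factor = factor % factor
seq += 11

seq += 11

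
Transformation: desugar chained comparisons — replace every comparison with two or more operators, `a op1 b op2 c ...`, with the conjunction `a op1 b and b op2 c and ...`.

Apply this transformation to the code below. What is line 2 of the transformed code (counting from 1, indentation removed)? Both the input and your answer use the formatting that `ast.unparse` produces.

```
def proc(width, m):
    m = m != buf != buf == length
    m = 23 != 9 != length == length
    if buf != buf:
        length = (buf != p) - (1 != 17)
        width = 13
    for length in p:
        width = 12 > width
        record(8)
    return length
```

Transformed code:
def proc(width, m):
    m = m != buf and buf != buf and (buf == length)
    m = 23 != 9 and 9 != length and (length == length)
    if buf != buf:
        length = (buf != p) - (1 != 17)
        width = 13
    for length in p:
        width = 12 > width
        record(8)
    return length

m = m != buf and buf != buf and (buf == length)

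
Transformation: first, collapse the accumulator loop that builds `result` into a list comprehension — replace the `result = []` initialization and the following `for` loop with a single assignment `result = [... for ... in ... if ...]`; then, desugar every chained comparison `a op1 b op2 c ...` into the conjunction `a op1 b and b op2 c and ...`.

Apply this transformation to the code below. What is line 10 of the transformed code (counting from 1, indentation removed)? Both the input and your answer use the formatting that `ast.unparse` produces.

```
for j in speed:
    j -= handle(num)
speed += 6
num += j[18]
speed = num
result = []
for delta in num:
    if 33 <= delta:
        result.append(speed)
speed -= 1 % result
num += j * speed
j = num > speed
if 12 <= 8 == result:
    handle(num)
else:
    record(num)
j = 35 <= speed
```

if 12 <= 8 and 8 == result:

Transformed code:
for j in speed:
    j -= handle(num)
speed += 6
num += j[18]
speed = num
result = [speed for delta in num if 33 <= delta]
speed -= 1 % result
num += j * speed
j = num > speed
if 12 <= 8 and 8 == result:
    handle(num)
else:
    record(num)
j = 35 <= speed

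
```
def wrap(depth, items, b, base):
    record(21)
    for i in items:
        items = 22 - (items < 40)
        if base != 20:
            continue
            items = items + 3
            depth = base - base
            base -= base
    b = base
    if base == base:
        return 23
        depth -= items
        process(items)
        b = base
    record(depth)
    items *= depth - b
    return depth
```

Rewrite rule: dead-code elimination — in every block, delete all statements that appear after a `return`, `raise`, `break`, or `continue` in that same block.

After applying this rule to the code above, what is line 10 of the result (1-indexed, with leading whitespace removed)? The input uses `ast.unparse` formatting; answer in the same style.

Transformed code:
def wrap(depth, items, b, base):
    record(21)
    for i in items:
        items = 22 - (items < 40)
        if base != 20:
            continue
    b = base
    if base == base:
        return 23
    record(depth)
    items *= depth - b
    return depth

record(depth)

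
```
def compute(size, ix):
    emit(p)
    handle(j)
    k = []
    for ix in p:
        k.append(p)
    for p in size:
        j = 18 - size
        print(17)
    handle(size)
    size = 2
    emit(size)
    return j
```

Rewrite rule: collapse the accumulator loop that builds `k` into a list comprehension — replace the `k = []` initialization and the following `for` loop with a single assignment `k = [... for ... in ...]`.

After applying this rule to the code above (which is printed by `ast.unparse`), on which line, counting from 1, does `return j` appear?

11

Transformed code:
def compute(size, ix):
    emit(p)
    handle(j)
    k = [p for ix in p]
    for p in size:
        j = 18 - size
        print(17)
    handle(size)
    size = 2
    emit(size)
    return j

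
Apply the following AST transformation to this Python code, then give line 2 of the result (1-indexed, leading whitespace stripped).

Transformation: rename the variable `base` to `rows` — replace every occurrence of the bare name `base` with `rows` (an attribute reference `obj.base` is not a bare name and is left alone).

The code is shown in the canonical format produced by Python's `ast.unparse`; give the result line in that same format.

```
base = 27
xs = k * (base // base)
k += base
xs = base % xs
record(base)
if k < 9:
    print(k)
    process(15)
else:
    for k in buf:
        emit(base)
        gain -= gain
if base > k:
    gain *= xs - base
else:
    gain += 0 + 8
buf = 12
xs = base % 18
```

xs = k * (rows // rows)

Transformed code:
rows = 27
xs = k * (rows // rows)
k += rows
xs = rows % xs
record(rows)
if k < 9:
    print(k)
    process(15)
else:
    for k in buf:
        emit(rows)
        gain -= gain
if rows > k:
    gain *= xs - rows
else:
    gain += 0 + 8
buf = 12
xs = rows % 18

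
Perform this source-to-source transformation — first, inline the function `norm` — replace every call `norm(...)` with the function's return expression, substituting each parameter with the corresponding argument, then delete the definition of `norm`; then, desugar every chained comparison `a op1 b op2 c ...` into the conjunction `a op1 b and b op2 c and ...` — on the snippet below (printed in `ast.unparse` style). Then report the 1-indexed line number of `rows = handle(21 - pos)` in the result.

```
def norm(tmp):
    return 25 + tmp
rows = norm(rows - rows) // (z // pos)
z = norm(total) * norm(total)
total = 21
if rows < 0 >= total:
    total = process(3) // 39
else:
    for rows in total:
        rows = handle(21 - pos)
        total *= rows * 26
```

Transformed code:
rows = (25 + (rows - rows)) // (z // pos)
z = (25 + total) * (25 + total)
total = 21
if rows < 0 and 0 >= total:
    total = process(3) // 39
else:
    for rows in total:
        rows = handle(21 - pos)
        total *= rows * 26

8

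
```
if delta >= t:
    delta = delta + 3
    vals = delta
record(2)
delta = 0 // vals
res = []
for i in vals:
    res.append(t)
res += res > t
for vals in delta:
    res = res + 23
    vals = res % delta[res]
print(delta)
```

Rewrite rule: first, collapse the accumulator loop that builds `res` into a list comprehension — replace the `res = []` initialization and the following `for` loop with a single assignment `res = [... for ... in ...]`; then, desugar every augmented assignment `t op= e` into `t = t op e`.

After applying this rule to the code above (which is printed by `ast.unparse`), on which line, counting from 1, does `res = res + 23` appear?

9

Transformed code:
if delta >= t:
    delta = delta + 3
    vals = delta
record(2)
delta = 0 // vals
res = [t for i in vals]
res = res + (res > t)
for vals in delta:
    res = res + 23
    vals = res % delta[res]
print(delta)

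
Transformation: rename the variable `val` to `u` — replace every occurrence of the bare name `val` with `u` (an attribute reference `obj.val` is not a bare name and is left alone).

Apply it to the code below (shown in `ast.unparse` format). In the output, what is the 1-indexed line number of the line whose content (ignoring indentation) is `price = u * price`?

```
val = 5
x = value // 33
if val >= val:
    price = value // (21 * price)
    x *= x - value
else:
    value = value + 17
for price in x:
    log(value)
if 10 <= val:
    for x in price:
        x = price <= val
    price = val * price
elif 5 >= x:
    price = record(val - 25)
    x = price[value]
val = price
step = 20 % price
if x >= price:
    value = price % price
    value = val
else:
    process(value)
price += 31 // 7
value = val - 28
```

13

Transformed code:
u = 5
x = value // 33
if u >= u:
    price = value // (21 * price)
    x *= x - value
else:
    value = value + 17
for price in x:
    log(value)
if 10 <= u:
    for x in price:
        x = price <= u
    price = u * price
elif 5 >= x:
    price = record(u - 25)
    x = price[value]
u = price
step = 20 % price
if x >= price:
    value = price % price
    value = u
else:
    process(value)
price += 31 // 7
value = u - 28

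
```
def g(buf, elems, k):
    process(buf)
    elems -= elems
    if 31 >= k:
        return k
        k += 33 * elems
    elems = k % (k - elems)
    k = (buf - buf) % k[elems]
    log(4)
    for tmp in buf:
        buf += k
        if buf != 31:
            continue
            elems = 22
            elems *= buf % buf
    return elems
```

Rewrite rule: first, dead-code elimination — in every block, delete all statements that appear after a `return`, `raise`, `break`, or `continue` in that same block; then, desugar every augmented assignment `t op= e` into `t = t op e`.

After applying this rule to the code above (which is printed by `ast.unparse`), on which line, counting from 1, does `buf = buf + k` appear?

10

Transformed code:
def g(buf, elems, k):
    process(buf)
    elems = elems - elems
    if 31 >= k:
        return k
    elems = k % (k - elems)
    k = (buf - buf) % k[elems]
    log(4)
    for tmp in buf:
        buf = buf + k
        if buf != 31:
            continue
    return elems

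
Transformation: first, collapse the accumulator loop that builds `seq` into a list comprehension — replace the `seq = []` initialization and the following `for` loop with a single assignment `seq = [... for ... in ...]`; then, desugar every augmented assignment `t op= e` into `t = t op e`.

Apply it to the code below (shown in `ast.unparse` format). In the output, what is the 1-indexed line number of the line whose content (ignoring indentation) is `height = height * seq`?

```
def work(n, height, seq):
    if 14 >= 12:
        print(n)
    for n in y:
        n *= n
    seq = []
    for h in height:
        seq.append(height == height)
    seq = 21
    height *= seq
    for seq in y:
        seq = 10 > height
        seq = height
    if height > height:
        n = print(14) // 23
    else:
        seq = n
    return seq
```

8

Transformed code:
def work(n, height, seq):
    if 14 >= 12:
        print(n)
    for n in y:
        n = n * n
    seq = [height == height for h in height]
    seq = 21
    height = height * seq
    for seq in y:
        seq = 10 > height
        seq = height
    if height > height:
        n = print(14) // 23
    else:
        seq = n
    return seq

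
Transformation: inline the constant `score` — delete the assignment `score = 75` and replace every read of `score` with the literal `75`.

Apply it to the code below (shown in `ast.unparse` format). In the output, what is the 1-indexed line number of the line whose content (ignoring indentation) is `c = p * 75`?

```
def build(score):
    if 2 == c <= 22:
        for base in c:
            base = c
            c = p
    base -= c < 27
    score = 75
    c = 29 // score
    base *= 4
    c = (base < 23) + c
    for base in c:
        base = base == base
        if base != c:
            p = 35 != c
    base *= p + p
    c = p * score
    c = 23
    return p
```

Transformed code:
def build(score):
    if 2 == c <= 22:
        for base in c:
            base = c
            c = p
    base -= c < 27
    c = 29 // 75
    base *= 4
    c = (base < 23) + c
    for base in c:
        base = base == base
        if base != c:
            p = 35 != c
    base *= p + p
    c = p * 75
    c = 23
    return p

15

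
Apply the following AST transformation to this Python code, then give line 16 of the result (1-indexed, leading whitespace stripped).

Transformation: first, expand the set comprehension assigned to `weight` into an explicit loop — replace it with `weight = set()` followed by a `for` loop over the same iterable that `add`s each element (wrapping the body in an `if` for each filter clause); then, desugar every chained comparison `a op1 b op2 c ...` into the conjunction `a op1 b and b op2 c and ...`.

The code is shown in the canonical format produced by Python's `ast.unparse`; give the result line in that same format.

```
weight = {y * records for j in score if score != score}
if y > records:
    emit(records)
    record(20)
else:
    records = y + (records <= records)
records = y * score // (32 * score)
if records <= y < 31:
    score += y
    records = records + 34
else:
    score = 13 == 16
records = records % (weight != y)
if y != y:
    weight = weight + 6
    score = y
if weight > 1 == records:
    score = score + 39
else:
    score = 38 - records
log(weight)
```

records = records % (weight != y)

Transformed code:
weight = set()
for j in score:
    if score != score:
        weight.add(y * records)
if y > records:
    emit(records)
    record(20)
else:
    records = y + (records <= records)
records = y * score // (32 * score)
if records <= y and y < 31:
    score += y
    records = records + 34
else:
    score = 13 == 16
records = records % (weight != y)
if y != y:
    weight = weight + 6
    score = y
if weight > 1 and 1 == records:
    score = score + 39
else:
    score = 38 - records
log(weight)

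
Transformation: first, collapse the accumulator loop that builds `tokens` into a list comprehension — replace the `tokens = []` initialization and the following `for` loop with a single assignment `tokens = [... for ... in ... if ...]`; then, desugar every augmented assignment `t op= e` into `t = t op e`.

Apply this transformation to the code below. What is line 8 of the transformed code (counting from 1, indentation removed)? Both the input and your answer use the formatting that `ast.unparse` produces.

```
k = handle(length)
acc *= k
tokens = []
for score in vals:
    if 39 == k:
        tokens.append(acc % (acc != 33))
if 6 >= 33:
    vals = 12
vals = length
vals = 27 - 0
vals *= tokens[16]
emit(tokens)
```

Transformed code:
k = handle(length)
acc = acc * k
tokens = [acc % (acc != 33) for score in vals if 39 == k]
if 6 >= 33:
    vals = 12
vals = length
vals = 27 - 0
vals = vals * tokens[16]
emit(tokens)

vals = vals * tokens[16]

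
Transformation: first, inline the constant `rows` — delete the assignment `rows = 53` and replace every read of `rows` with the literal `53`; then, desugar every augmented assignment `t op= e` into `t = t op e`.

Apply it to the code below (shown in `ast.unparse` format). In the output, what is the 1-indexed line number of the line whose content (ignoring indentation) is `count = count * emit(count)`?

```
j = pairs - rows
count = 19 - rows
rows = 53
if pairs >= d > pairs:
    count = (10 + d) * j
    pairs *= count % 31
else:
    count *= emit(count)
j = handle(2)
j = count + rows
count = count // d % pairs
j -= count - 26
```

7

Transformed code:
j = pairs - 53
count = 19 - 53
if pairs >= d > pairs:
    count = (10 + d) * j
    pairs = pairs * (count % 31)
else:
    count = count * emit(count)
j = handle(2)
j = count + 53
count = count // d % pairs
j = j - (count - 26)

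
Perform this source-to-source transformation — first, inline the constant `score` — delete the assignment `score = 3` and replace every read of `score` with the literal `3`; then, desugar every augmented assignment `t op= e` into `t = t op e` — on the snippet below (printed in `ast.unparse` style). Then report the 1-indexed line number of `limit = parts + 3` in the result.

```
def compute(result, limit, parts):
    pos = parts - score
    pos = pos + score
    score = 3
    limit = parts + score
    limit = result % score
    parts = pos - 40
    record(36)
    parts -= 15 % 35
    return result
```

Transformed code:
def compute(result, limit, parts):
    pos = parts - 3
    pos = pos + 3
    limit = parts + 3
    limit = result % 3
    parts = pos - 40
    record(36)
    parts = parts - 15 % 35
    return result

4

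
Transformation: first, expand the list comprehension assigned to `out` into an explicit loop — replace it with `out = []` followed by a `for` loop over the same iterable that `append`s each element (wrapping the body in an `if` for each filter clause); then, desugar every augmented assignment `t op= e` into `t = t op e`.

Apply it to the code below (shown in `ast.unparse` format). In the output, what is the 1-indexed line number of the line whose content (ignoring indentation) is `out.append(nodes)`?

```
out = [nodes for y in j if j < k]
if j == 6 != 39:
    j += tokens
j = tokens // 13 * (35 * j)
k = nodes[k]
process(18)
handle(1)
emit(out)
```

Transformed code:
out = []
for y in j:
    if j < k:
        out.append(nodes)
if j == 6 != 39:
    j = j + tokens
j = tokens // 13 * (35 * j)
k = nodes[k]
process(18)
handle(1)
emit(out)

4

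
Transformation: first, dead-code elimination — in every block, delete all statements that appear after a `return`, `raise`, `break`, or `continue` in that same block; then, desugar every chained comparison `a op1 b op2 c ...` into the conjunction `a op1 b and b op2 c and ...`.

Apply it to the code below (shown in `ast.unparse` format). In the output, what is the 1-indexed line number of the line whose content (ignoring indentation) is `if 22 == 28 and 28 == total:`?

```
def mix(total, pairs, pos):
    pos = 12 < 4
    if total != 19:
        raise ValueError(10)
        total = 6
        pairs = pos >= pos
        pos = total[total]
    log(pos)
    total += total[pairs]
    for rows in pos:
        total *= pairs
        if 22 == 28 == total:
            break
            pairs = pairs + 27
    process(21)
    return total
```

Transformed code:
def mix(total, pairs, pos):
    pos = 12 < 4
    if total != 19:
        raise ValueError(10)
    log(pos)
    total += total[pairs]
    for rows in pos:
        total *= pairs
        if 22 == 28 and 28 == total:
            break
    process(21)
    return total

9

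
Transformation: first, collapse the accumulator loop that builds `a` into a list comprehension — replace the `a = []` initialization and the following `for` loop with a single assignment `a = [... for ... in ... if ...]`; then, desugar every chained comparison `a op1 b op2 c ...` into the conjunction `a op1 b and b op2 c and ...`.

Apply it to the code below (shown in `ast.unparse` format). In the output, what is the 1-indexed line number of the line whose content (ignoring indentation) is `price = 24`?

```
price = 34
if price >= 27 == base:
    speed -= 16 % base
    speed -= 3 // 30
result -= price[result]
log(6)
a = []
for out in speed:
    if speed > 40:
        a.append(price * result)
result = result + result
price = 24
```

9

Transformed code:
price = 34
if price >= 27 and 27 == base:
    speed -= 16 % base
    speed -= 3 // 30
result -= price[result]
log(6)
a = [price * result for out in speed if speed > 40]
result = result + result
price = 24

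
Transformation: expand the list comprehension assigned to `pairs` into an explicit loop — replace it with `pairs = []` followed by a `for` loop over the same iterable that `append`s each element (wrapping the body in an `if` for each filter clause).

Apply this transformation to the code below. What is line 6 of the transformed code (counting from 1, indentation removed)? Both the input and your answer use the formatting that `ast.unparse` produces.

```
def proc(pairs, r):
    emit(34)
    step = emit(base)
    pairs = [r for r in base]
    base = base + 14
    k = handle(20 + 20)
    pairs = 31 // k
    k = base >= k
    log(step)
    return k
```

Transformed code:
def proc(pairs, r):
    emit(34)
    step = emit(base)
    pairs = []
    for r in base:
        pairs.append(r)
    base = base + 14
    k = handle(20 + 20)
    pairs = 31 // k
    k = base >= k
    log(step)
    return k

pairs.append(r)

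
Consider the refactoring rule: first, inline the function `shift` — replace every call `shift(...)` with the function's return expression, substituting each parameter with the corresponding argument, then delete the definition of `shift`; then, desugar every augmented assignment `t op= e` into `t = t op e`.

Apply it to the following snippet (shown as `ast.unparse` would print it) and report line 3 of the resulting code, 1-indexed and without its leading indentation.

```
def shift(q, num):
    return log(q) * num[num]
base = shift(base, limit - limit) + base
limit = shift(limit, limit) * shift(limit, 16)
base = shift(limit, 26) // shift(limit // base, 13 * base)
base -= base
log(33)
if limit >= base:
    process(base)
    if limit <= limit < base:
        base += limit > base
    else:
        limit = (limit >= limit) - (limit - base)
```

Transformed code:
base = log(base) * (limit - limit)[limit - limit] + base
limit = log(limit) * limit[limit] * (log(limit) * 16[16])
base = log(limit) * 26[26] // (log(limit // base) * (13 * base)[13 * base])
base = base - base
log(33)
if limit >= base:
    process(base)
    if limit <= limit < base:
        base = base + (limit > base)
    else:
        limit = (limit >= limit) - (limit - base)

base = log(limit) * 26[26] // (log(limit // base) * (13 * base)[13 * base])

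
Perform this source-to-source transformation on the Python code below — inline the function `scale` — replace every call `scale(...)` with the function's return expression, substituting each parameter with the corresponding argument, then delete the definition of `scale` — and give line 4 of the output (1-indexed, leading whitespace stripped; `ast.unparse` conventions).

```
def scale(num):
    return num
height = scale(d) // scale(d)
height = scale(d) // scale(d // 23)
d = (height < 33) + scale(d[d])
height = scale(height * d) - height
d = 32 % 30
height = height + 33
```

Transformed code:
height = d // d
height = d // (d // 23)
d = (height < 33) + d[d]
height = height * d - height
d = 32 % 30
height = height + 33

height = height * d - height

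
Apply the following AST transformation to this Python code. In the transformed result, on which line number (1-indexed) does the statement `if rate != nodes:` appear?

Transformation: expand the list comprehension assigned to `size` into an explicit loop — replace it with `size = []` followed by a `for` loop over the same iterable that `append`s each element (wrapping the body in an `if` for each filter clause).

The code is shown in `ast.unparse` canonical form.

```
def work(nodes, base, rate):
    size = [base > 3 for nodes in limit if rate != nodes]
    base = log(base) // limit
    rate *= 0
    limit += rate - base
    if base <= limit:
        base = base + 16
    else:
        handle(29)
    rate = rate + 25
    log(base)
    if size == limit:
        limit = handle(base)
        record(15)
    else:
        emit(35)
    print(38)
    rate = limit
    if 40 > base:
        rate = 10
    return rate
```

4

Transformed code:
def work(nodes, base, rate):
    size = []
    for nodes in limit:
        if rate != nodes:
            size.append(base > 3)
    base = log(base) // limit
    rate *= 0
    limit += rate - base
    if base <= limit:
        base = base + 16
    else:
        handle(29)
    rate = rate + 25
    log(base)
    if size == limit:
        limit = handle(base)
        record(15)
    else:
        emit(35)
    print(38)
    rate = limit
    if 40 > base:
        rate = 10
    return rate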